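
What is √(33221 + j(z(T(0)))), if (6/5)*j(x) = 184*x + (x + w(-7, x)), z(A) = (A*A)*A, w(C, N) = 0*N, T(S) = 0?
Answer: √33221 ≈ 182.27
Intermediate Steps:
w(C, N) = 0
z(A) = A³ (z(A) = A²*A = A³)
j(x) = 925*x/6 (j(x) = 5*(184*x + (x + 0))/6 = 5*(184*x + x)/6 = 5*(185*x)/6 = 925*x/6)
√(33221 + j(z(T(0)))) = √(33221 + (925/6)*0³) = √(33221 + (925/6)*0) = √(33221 + 0) = √33221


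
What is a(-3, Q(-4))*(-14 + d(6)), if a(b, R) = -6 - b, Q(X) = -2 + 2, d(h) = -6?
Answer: 60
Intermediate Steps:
Q(X) = 0
a(-3, Q(-4))*(-14 + d(6)) = (-6 - 1*(-3))*(-14 - 6) = (-6 + 3)*(-20) = -3*(-20) = 60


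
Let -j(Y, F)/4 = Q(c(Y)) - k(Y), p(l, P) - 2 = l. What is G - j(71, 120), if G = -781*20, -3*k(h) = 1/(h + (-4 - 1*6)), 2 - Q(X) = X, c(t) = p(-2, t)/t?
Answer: -2856992/183 ≈ -15612.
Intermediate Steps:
p(l, P) = 2 + l
c(t) = 0 (c(t) = (2 - 2)/t = 0/t = 0)
Q(X) = 2 - X
k(h) = -1/(3*(-10 + h)) (k(h) = -1/(3*(h + (-4 - 1*6))) = -1/(3*(h + (-4 - 6))) = -1/(3*(h - 10)) = -1/(3*(-10 + h)))
G = -15620
j(Y, F) = -8 - 4/(-30 + 3*Y) (j(Y, F) = -4*((2 - 1*0) - (-1)/(-30 + 3*Y)) = -4*((2 + 0) + 1/(-30 + 3*Y)) = -4*(2 + 1/(-30 + 3*Y)) = -8 - 4/(-30 + 3*Y))
G - j(71, 120) = -15620 - 4*(59 - 6*71)/(3*(-10 + 71)) = -15620 - 4*(59 - 426)/(3*61) = -15620 - 4*(-367)/(3*61) = -15620 - 1*(-1468/183) = -15620 + 1468/183 = -2856992/183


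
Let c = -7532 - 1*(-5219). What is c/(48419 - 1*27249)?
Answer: -2313/21170 ≈ -0.10926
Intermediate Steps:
c = -2313 (c = -7532 + 5219 = -2313)
c/(48419 - 1*27249) = -2313/(48419 - 1*27249) = -2313/(48419 - 27249) = -2313/21170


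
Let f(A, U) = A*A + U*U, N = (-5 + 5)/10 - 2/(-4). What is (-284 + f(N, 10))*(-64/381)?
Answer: 3920/127 ≈ 30.866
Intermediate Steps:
N = 1/2 (N = 0*(1/10) - 2*(-1/4) = 0 + 1/2 = 1/2 ≈ 0.50000)
f(A, U) = A**2 + U**2
(-284 + f(N, 10))*(-64/381) = (-284 + ((1/2)**2 + 10**2))*(-64/381) = (-284 + (1/4 + 100))*(-64*1/381) = (-284 + 401/4)*(-64/381) = -735/4*(-64/381) = 3920/127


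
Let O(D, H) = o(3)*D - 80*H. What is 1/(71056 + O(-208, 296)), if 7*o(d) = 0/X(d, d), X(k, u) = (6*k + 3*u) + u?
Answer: 1/47376 ≈ 2.1108e-5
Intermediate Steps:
X(k, u) = 4*u + 6*k (X(k, u) = (3*u + 6*k) + u = 4*u + 6*k)
o(d) = 0 (o(d) = (0/(4*d + 6*d))/7 = (0/((10*d)))/7 = (0*(1/(10*d)))/7 = (1/7)*0 = 0)
O(D, H) = -80*H (O(D, H) = 0*D - 80*H = 0 - 80*H = -80*H)
1/(71056 + O(-208, 296)) = 1/(71056 - 80*296) = 1/(71056 - 23680) = 1/47376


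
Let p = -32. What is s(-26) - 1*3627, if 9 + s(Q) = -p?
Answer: -3604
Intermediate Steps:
s(Q) = 23 (s(Q) = -9 - 1*(-32) = -9 + 32 = 23)
s(-26) - 1*3627 = 23 - 1*3627 = 23 - 3627 = -3604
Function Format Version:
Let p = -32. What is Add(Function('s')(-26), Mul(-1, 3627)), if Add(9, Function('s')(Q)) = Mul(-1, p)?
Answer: -3604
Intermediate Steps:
Function('s')(Q) = 23 (Function('s')(Q) = Add(-9, Mul(-1, -32)) = Add(-9, 32) = 23)
Add(Function('s')(-26), Mul(-1, 3627)) = Add(23, Mul(-1, 3627)) = Add(23, -3627) = -3604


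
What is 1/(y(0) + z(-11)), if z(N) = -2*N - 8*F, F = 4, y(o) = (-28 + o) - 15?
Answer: -1/53 ≈ -0.018868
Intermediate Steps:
y(o) = -43 + o
z(N) = -32 - 2*N (z(N) = -2*N - 8*4 = -2*N - 32 = -32 - 2*N)
1/(y(0) + z(-11)) = 1/((-43 + 0) + (-32 - 2*(-11))) = 1/(-43 + (-32 + 22)) = 1/(-43 - 10) = 1/(-53) = -1/53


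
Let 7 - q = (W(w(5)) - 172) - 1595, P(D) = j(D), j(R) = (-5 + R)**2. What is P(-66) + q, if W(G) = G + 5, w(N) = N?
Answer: 6805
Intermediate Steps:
W(G) = 5 + G
P(D) = (-5 + D)**2
q = 1764 (q = 7 - (((5 + 5) - 172) - 1595) = 7 - ((10 - 172) - 1595) = 7 - (-162 - 1595) = 7 - 1*(-1757) = 7 + 1757 = 1764)
P(-66) + q = (-5 - 66)**2 + 1764 = (-71)**2 + 1764 = 5041 + 1764 = 6805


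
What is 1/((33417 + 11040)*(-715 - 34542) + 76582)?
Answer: -1/1567343867 ≈ -6.3802e-10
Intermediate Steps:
1/((33417 + 11040)*(-715 - 34542) + 76582) = 1/(44457*(-35257) + 76582) = 1/(-1567420449 + 76582) = 1/(-1567343867) = -1/1567343867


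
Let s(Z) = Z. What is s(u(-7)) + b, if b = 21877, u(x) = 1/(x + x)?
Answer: 306277/14 ≈ 21877.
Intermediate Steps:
u(x) = 1/(2*x)
s(u(-7)) + b = (½)/(-7) + 21877 = (½)*(-⅐) + 21877 = -1/14 + 21877 = 306277/14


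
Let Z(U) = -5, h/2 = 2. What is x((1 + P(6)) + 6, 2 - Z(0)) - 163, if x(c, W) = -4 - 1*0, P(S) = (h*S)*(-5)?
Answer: -167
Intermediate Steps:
h = 4 (h = 2*2 = 4)
P(S) = -20*S (P(S) = (4*S)*(-5) = -20*S)
x(c, W) = -4 (x(c, W) = -4 + 0 = -4)
x((1 + P(6)) + 6, 2 - Z(0)) - 163 = -4 - 163 = -167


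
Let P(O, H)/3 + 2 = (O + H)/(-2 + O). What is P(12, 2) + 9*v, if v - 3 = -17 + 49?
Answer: 1566/5 ≈ 313.20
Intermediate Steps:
v = 35 (v = 3 + (-17 + 49) = 3 + 32 = 35)
P(O, H) = -6 + 3*(H + O)/(-2 + O) (P(O, H) = -6 + 3*((O + H)/(-2 + O)) = -6 + 3*((H + O)/(-2 + O)) = -6 + 3*(H + O)/(-2 + O))
P(12, 2) + 9*v = 3*(4 + 2 - 1*12)/(-2 + 12) + 9*35 = 3*(4 + 2 - 12)/10 + 315 = 3*(⅒)*(-6) + 315 = -9/5 + 315 = 1566/5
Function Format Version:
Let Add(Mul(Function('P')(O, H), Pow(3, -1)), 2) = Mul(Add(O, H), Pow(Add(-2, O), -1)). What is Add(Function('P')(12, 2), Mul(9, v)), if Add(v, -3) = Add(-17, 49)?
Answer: Rational(1566, 5) ≈ 313.20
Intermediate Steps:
v = 35 (v = Add(3, Add(-17, 49)) = Add(3, 32) = 35)
Function('P')(O, H) = Add(-6, Mul(3, Pow(Add(-2, O), -1), Add(H, O))) (Function('P')(O, H) = Add(-6, Mul(3, Mul(Add(O, H), Pow(Add(-2, O), -1)))) = Add(-6, Mul(3, Mul(Add(H, O), Pow(Add(-2, O), -1)))) = Add(-6, Mul(3, Mul(Pow(Add(-2, O), -1), Add(H, O)))) = Add(-6, Mul(3, Pow(Add(-2, O), -1), Add(H, O))))
Add(Function('P')(12, 2), Mul(9, v)) = Add(Mul(3, Pow(Add(-2, 12), -1), Add(4, 2, Mul(-1, 12))), Mul(9, 35)) = Add(Mul(3, Pow(10, -1), Add(4, 2, -12)), 315) = Add(Mul(3, Rational(1, 10), -6), 315) = Add(Rational(-9, 5), 315) = Rational(1566, 5)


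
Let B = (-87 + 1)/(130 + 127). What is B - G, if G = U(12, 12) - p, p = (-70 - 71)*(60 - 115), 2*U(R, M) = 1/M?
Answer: 47830519/6168 ≈ 7754.6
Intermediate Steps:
U(R, M) = 1/(2*M)
p = 7755 (p = -141*(-55) = 7755)
B = -86/257 ≈ -0.33463
G = -186119/24 (G = (1/2)/12 - 1*7755 = (1/2)*(1/12) - 7755 = 1/24 - 7755 = -186119/24 ≈ -7755.0)
B - G = -86/257 - 1*(-186119/24) = -86/257 + 186119/24 = 47830519/6168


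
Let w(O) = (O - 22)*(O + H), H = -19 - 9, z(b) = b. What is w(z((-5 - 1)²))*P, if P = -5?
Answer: -560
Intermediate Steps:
H = -28
w(O) = (-28 + O)*(-22 + O) (w(O) = (O - 22)*(O - 28) = (-22 + O)*(-28 + O) = (-28 + O)*(-22 + O))
w(z((-5 - 1)²))*P = (616 + ((-5 - 1)²)² - 50*(-5 - 1)²)*(-5) = (616 + ((-6)²)² - 50*(-6)²)*(-5) = (616 + 36² - 50*36)*(-5) = (616 + 1296 - 1800)*(-5) = 112*(-5) = -560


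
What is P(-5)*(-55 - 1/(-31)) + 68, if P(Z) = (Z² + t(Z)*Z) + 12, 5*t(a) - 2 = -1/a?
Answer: -285956/155 ≈ -1844.9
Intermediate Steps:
t(a) = ⅖ - 1/(5*a) (t(a) = ⅖ + (-1/a)/5 = ⅖ - 1/(5*a))
P(Z) = 59/5 + Z² + 2*Z/5 (P(Z) = (Z² + ((-1 + 2*Z)/(5*Z))*Z) + 12 = (Z² + (-⅕ + 2*Z/5)) + 12 = (-⅕ + Z² + 2*Z/5) + 12 = 59/5 + Z² + 2*Z/5)
P(-5)*(-55 - 1/(-31)) + 68 = (59/5 + (-5)² + (⅖)*(-5))*(-55 - 1/(-31)) + 68 = (59/5 + 25 - 2)*(-55 - 1*(-1/31)) + 68 = 174*(-55 + 1/31)/5 + 68 = (174/5)*(-1704/31) + 68 = -296496/155 + 68 = -285956/155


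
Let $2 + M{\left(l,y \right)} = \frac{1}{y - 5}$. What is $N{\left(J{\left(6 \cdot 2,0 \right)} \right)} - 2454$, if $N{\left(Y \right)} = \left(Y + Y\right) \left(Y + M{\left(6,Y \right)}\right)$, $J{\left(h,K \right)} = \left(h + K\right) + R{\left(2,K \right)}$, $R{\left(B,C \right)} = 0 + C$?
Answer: $- \frac{15474}{7} \approx -2210.6$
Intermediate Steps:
$M{\left(l,y \right)} = -2 + \frac{1}{-5 + y}$ ($M{\left(l,y \right)} = -2 + \frac{1}{y - 5} = -2 + \frac{1}{-5 + y}$)
$R{\left(B,C \right)} = C$
$J{\left(h,K \right)} = h + 2 K$ ($J{\left(h,K \right)} = \left(h + K\right) + K = \left(K + h\right) + K = h + 2 K$)
$N{\left(Y \right)} = 2 Y \left(Y + \frac{11 - 2 Y}{-5 + Y}\right)$ ($N{\left(Y \right)} = \left(Y + Y\right) \left(Y + \frac{11 - 2 Y}{-5 + Y}\right) = 2 Y \left(Y + \frac{11 - 2 Y}{-5 + Y}\right)$)
$N{\left(J{\left(6 \cdot 2,0 \right)} \right)} - 2454 = \frac{2 \left(6 \cdot 2 + 2 \cdot 0\right) \left(11 + \left(6 \cdot 2 + 2 \cdot 0\right)^{2} - 7 \left(6 \cdot 2 + 2 \cdot 0\right)\right)}{-5 + \left(6 \cdot 2 + 2 \cdot 0\right)} - 2454 = \frac{2 \left(12 + 0\right) \left(11 + \left(12 + 0\right)^{2} - 7 \left(12 + 0\right)\right)}{-5 + \left(12 + 0\right)} - 2454 = 2 \cdot 12 \frac{1}{-5 + 12} \left(11 + 12^{2} - 84\right) - 2454 = 2 \cdot 12 \cdot \frac{1}{7} \left(11 + 144 - 84\right) - 2454 = 2 \cdot 12 \cdot \frac{1}{7} \cdot 71 - 2454 = \frac{1704}{7} - 2454 = - \frac{15474}{7}$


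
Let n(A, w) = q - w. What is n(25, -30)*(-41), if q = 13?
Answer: -1763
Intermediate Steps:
n(A, w) = 13 - w
n(25, -30)*(-41) = (13 - 1*(-30))*(-41) = (13 + 30)*(-41) = 43*(-41) = -1763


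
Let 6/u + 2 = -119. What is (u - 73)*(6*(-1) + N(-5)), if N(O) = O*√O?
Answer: 53034/121 + 44195*I*√5/121 ≈ 438.3 + 816.72*I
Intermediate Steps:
N(O) = O^(3/2)
u = -6/121 (u = 6/(-2 - 119) = 6/(-121) = 6*(-1/121) = -6/121 ≈ -0.049587)
(u - 73)*(6*(-1) + N(-5)) = (-6/121 - 73)*(6*(-1) + (-5)^(3/2)) = -8839*(-6 - 5*I*√5)/121 = 53034/121 + 44195*I*√5/121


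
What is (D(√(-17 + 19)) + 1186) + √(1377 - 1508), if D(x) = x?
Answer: 1186 + √2 + I*√131 ≈ 1187.4 + 11.446*I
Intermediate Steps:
(D(√(-17 + 19)) + 1186) + √(1377 - 1508) = (√(-17 + 19) + 1186) + √(1377 - 1508) = (√2 + 1186) + √(-131) = (1186 + √2) + I*√131 = 1186 + √2 + I*√131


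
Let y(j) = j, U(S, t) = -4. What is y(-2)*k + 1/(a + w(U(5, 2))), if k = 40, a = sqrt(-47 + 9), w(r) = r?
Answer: -2162/27 - I*sqrt(38)/54 ≈ -80.074 - 0.11416*I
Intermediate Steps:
a = I*sqrt(38) (a = sqrt(-38) = I*sqrt(38) ≈ 6.1644*I)
y(-2)*k + 1/(a + w(U(5, 2))) = -2*40 + 1/(I*sqrt(38) - 4) = -80 + 1/(-4 + I*sqrt(38))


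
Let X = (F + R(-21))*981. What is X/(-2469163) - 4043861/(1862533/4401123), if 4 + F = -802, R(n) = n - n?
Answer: -43945000245079651551/4598897569879 ≈ -9.5556e+6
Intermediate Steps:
R(n) = 0
F = -806 (F = -4 - 802 = -806)
X = -790686 (X = (-806 + 0)*981 = -806*981 = -790686)
X/(-2469163) - 4043861/(1862533/4401123) = -790686/(-2469163) - 4043861/(1862533/4401123) = -790686*(-1/2469163) - 4043861/(1862533*(1/4401123)) = 790686/2469163 - 4043861/1862533/4401123 = 790686/2469163 - 4043861*4401123/1862533 = 790686/2469163 - 17797529655903/1862533 = -43945000245079651551/4598897569879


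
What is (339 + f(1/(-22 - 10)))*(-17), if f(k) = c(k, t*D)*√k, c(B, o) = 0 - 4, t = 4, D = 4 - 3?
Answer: -5763 + 17*I*√2/2 ≈ -5763.0 + 12.021*I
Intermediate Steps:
D = 1
c(B, o) = -4
f(k) = -4*√k
(339 + f(1/(-22 - 10)))*(-17) = (339 - 4*I*√2/8)*(-17) = (339 - I*√2/2)*(-17) = -5763 + 17*I*√2/2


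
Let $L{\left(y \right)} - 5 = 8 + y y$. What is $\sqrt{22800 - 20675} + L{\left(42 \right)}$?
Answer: $1777 + 5 \sqrt{85} \approx 1823.1$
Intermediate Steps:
$L{\left(y \right)} = 13 + y^{2}$ ($L{\left(y \right)} = 5 + \left(8 + y y\right) = 5 + \left(8 + y^{2}\right) = 13 + y^{2}$)
$\sqrt{22800 - 20675} + L{\left(42 \right)} = \sqrt{22800 - 20675} + \left(13 + 42^{2}\right) = \sqrt{2125} + \left(13 + 1764\right) = 5 \sqrt{85} + 1777 = 1777 + 5 \sqrt{85}$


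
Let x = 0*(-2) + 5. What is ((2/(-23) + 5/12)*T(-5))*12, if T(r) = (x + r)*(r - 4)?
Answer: 0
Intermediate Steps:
x = 5 (x = 0 + 5 = 5)
T(r) = (-4 + r)*(5 + r) (T(r) = (5 + r)*(r - 4) = (5 + r)*(-4 + r) = (-4 + r)*(5 + r))
((2/(-23) + 5/12)*T(-5))*12 = ((2/(-23) + 5/12)*(-20 - 5 + (-5)**2))*12 = ((2*(-1/23) + 5*(1/12))*(-20 - 5 + 25))*12 = ((-2/23 + 5/12)*0)*12 = ((91/276)*0)*12 = 0*12 = 0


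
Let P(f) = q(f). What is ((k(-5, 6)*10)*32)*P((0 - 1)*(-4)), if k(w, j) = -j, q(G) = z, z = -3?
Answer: 5760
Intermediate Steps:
q(G) = -3
P(f) = -3
((k(-5, 6)*10)*32)*P((0 - 1)*(-4)) = ((-1*6*10)*32)*(-3) = (-6*10*32)*(-3) = -60*32*(-3) = -1920*(-3) = 5760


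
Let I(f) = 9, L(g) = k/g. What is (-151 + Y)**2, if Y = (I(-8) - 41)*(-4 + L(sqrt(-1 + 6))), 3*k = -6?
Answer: 6741/5 - 2944*sqrt(5)/5 ≈ 31.603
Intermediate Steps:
k = -2 (k = (1/3)*(-6) = -2)
L(g) = -2/g
Y = 128 + 64*sqrt(5)/5 (Y = (9 - 41)*(-4 - 2/sqrt(-1 + 6)) = -32*(-4 - 2*sqrt(5)/5) = 128 + 64*sqrt(5)/5 ≈ 156.62)
(-151 + Y)**2 = (-151 + (128 + 64*sqrt(5)/5))**2 = (-23 + 64*sqrt(5)/5)**2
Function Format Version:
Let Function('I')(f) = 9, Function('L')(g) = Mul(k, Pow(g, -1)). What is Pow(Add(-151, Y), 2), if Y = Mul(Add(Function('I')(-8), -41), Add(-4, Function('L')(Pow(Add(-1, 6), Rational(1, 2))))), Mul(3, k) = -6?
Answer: Add(Rational(6741, 5), Mul(Rational(-2944, 5), Pow(5, Rational(1, 2)))) ≈ 31.603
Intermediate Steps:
k = -2 (k = Mul(Rational(1, 3), -6) = -2)
Function('L')(g) = Mul(-2, Pow(g, -1))
Y = Add(128, Mul(Rational(64, 5), Pow(5, Rational(1, 2)))) (Y = Mul(Add(9, -41), Add(-4, Mul(-2, Pow(Pow(Add(-1, 6), Rational(1, 2)), -1)))) = Mul(-32, Add(-4, Mul(-2, Pow(Pow(5, Rational(1, 2)), -1)))) = Mul(-32, Add(-4, Mul(-2, Mul(Rational(1, 5), Pow(5, Rational(1, 2)))))) = Mul(-32, Add(-4, Mul(Rational(-2, 5), Pow(5, Rational(1, 2))))) = Add(128, Mul(Rational(64, 5), Pow(5, Rational(1, 2)))) ≈ 156.62)
Pow(Add(-151, Y), 2) = Pow(Add(-151, Add(128, Mul(Rational(64, 5), Pow(5, Rational(1, 2))))), 2) = Pow(Add(-23, Mul(Rational(64, 5), Pow(5, Rational(1, 2)))), 2)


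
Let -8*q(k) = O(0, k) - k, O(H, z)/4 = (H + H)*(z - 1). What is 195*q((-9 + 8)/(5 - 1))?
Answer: -195/32 ≈ -6.0938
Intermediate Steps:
O(H, z) = 8*H*(-1 + z) (O(H, z) = 4*((H + H)*(z - 1)) = 4*((2*H)*(-1 + z)) = 4*(2*H*(-1 + z)) = 8*H*(-1 + z))
q(k) = k/8 (q(k) = -(8*0*(-1 + k) - k)/8 = -(0 - k)/8 = -(-1)*k/8 = k/8)
195*q((-9 + 8)/(5 - 1)) = 195*(((-9 + 8)/(5 - 1))/8) = 195*((-1/4)/8) = 195*((-1*¼)/8) = 195*((⅛)*(-¼)) = 195*(-1/32) = -195/32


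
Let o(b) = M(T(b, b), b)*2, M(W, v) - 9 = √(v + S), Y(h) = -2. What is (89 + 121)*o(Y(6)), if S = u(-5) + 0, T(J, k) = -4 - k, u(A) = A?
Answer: 3780 + 420*I*√7 ≈ 3780.0 + 1111.2*I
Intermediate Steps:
S = -5 (S = -5 + 0 = -5)
M(W, v) = 9 + √(-5 + v) (M(W, v) = 9 + √(v - 5) = 9 + √(-5 + v))
o(b) = 18 + 2*√(-5 + b) (o(b) = (9 + √(-5 + b))*2 = 18 + 2*√(-5 + b))
(89 + 121)*o(Y(6)) = (89 + 121)*(18 + 2*√(-5 - 2)) = 210*(18 + 2*√(-7)) = 210*(18 + 2*(I*√7)) = 210*(18 + 2*I*√7) = 3780 + 420*I*√7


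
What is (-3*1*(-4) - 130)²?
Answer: 13924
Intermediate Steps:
(-3*1*(-4) - 130)² = (-3*(-4) - 130)² = (12 - 130)² = (-118)² = 13924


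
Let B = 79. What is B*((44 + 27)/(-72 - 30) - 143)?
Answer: -1157903/102 ≈ -11352.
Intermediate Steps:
B*((44 + 27)/(-72 - 30) - 143) = 79*((44 + 27)/(-72 - 30) - 143) = 79*(71/(-102) - 143) = 79*(71*(-1/102) - 143) = 79*(-71/102 - 143) = 79*(-14657/102) = -1157903/102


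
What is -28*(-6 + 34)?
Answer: -784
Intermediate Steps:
-28*(-6 + 34) = -28*28 = -784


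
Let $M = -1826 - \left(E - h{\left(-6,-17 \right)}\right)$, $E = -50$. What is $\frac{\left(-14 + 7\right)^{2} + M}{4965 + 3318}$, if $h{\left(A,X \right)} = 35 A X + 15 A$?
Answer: $\frac{1753}{8283} \approx 0.21164$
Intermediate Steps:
$h{\left(A,X \right)} = 15 A + 35 A X$ ($h{\left(A,X \right)} = 35 A X + 15 A = 15 A + 35 A X$)
$M = 1704$ ($M = -1826 - \left(-50 - 5 \left(-6\right) \left(3 + 7 \left(-17\right)\right)\right) = -1826 - \left(-50 - 5 \left(-6\right) \left(3 - 119\right)\right) = -1826 - \left(-50 - 5 \left(-6\right) \left(-116\right)\right) = -1826 - \left(-50 - 3480\right) = -1826 - -3530 = -1826 + 3530 = 1704$)
$\frac{\left(-14 + 7\right)^{2} + M}{4965 + 3318} = \frac{\left(-14 + 7\right)^{2} + 1704}{4965 + 3318} = \frac{\left(-7\right)^{2} + 1704}{8283} = \left(49 + 1704\right) \frac{1}{8283} = 1753 \cdot \frac{1}{8283} = \frac{1753}{8283}$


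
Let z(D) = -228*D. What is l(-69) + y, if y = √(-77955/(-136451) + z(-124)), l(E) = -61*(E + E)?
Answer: 8418 + √526403482374777/136451 ≈ 8586.1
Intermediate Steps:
l(E) = -122*E
y = √526403482374777/136451 (y = √(-77955/(-136451) - 228*(-124)) = √(-77955*(-1/136451) + 28272) = √(77955/136451 + 28272) = √(3857820627/136451) = √526403482374777/136451 ≈ 168.14)
l(-69) + y = -122*(-69) + √526403482374777/136451 = 8418 + √526403482374777/136451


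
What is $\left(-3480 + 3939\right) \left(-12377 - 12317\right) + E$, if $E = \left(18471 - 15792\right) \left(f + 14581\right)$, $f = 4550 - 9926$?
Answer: $13325649$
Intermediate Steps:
$f = -5376$
$E = 24660195$ ($E = \left(18471 - 15792\right) \left(-5376 + 14581\right) = 2679 \cdot 9205 = 24660195$)
$\left(-3480 + 3939\right) \left(-12377 - 12317\right) + E = \left(-3480 + 3939\right) \left(-12377 - 12317\right) + 24660195 = 459 \left(-24694\right) + 24660195 = -11334546 + 24660195 = 13325649$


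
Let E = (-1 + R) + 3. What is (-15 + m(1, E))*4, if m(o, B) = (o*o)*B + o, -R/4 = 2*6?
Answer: -240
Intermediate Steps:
R = -48 (R = -8*6 = -4*12 = -48)
E = -46 (E = (-1 - 48) + 3 = -49 + 3 = -46)
m(o, B) = o + B*o**2 (m(o, B) = o**2*B + o = B*o**2 + o = o + B*o**2)
(-15 + m(1, E))*4 = (-15 + 1*(1 - 46*1))*4 = (-15 + 1*(1 - 46))*4 = (-15 + 1*(-45))*4 = (-15 - 45)*4 = -60*4 = -240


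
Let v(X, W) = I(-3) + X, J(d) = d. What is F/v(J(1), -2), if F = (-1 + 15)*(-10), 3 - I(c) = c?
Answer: -20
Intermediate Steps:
I(c) = 3 - c
v(X, W) = 6 + X (v(X, W) = (3 - 1*(-3)) + X = (3 + 3) + X = 6 + X)
F = -140 (F = 14*(-10) = -140)
F/v(J(1), -2) = -140/(6 + 1) = -140/7 = -140*1/7 = -20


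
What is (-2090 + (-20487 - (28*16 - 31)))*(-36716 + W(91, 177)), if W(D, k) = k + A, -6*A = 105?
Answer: 840580161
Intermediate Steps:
A = -35/2 (A = -⅙*105 = -35/2 ≈ -17.500)
W(D, k) = -35/2 + k (W(D, k) = k - 35/2 = -35/2 + k)
(-2090 + (-20487 - (28*16 - 31)))*(-36716 + W(91, 177)) = (-2090 + (-20487 - (28*16 - 31)))*(-36716 + (-35/2 + 177)) = (-2090 + (-20487 - (448 - 31)))*(-36716 + 319/2) = (-2090 + (-20487 - 1*417))*(-73113/2) = (-2090 + (-20487 - 417))*(-73113/2) = (-2090 - 20904)*(-73113/2) = -22994*(-73113/2) = 840580161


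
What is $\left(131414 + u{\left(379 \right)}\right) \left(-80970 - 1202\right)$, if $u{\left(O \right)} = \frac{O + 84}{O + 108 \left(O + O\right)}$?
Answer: $- \frac{888105285045180}{82243} \approx -1.0799 \cdot 10^{10}$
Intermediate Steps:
$u{\left(O \right)} = \frac{84 + O}{217 O}$ ($u{\left(O \right)} = \frac{84 + O}{O + 108 \cdot 2 O} = \frac{84 + O}{O + 216 O} = \frac{84 + O}{217 O}$)
$\left(131414 + u{\left(379 \right)}\right) \left(-80970 - 1202\right) = \left(131414 + \frac{84 + 379}{217 \cdot 379}\right) \left(-80970 - 1202\right) = \left(131414 + \frac{1}{217} \cdot \frac{1}{379} \cdot 463\right) \left(-82172\right) = \left(131414 + \frac{463}{82243}\right) \left(-82172\right) = \frac{10807882065}{82243} \left(-82172\right) = - \frac{888105285045180}{82243}$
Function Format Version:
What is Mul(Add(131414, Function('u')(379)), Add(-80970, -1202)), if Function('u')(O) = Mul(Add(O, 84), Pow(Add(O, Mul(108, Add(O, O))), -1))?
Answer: Rational(-888105285045180, 82243) ≈ -1.0799e+10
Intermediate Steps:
Function('u')(O) = Mul(Rational(1, 217), Pow(O, -1), Add(84, O)) (Function('u')(O) = Mul(Add(84, O), Pow(Add(O, Mul(108, Mul(2, O))), -1)) = Mul(Add(84, O), Pow(Add(O, Mul(216, O)), -1)) = Mul(Add(84, O), Pow(Mul(217, O), -1)) = Mul(Add(84, O), Mul(Rational(1, 217), Pow(O, -1))) = Mul(Rational(1, 217), Pow(O, -1), Add(84, O)))
Mul(Add(131414, Function('u')(379)), Add(-80970, -1202)) = Mul(Add(131414, Mul(Rational(1, 217), Pow(379, -1), Add(84, 379))), Add(-80970, -1202)) = Mul(Add(131414, Mul(Rational(1, 217), Rational(1, 379), 463)), -82172) = Mul(Add(131414, Rational(463, 82243)), -82172) = Mul(Rational(10807882065, 82243), -82172) = Rational(-888105285045180, 82243)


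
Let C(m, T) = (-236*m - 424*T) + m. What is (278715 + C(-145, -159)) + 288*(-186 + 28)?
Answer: 334702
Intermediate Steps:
C(m, T) = -424*T - 235*m (C(m, T) = (-424*T - 236*m) + m = -424*T - 235*m)
(278715 + C(-145, -159)) + 288*(-186 + 28) = (278715 + (-424*(-159) - 235*(-145))) + 288*(-186 + 28) = (278715 + (67416 + 34075)) + 288*(-158) = (278715 + 101491) - 45504 = 380206 - 45504 = 334702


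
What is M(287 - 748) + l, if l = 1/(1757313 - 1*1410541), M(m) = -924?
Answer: -320417327/346772 ≈ -924.00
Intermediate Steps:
l = 1/346772 (l = 1/(1757313 - 1410541) = 1/346772 ≈ 2.8837e-6)
M(287 - 748) + l = -924 + 1/346772 = -320417327/346772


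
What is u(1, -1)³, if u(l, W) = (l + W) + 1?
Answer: 1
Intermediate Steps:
u(l, W) = 1 + W + l (u(l, W) = (W + l) + 1 = 1 + W + l)
u(1, -1)³ = (1 - 1 + 1)³ = 1³ = 1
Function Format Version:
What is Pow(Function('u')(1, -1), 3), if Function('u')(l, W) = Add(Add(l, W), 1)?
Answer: 1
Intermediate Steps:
Function('u')(l, W) = Add(1, W, l) (Function('u')(l, W) = Add(Add(W, l), 1) = Add(1, W, l))
Pow(Function('u')(1, -1), 3) = Pow(Add(1, -1, 1), 3) = Pow(1, 3) = 1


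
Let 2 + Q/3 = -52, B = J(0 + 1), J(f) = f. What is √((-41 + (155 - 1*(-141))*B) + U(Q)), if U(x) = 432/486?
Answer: 7*√47/3 ≈ 15.997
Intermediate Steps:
B = 1 (B = 0 + 1 = 1)
Q = -162 (Q = -6 + 3*(-52) = -6 - 156 = -162)
U(x) = 8/9 (U(x) = 432*(1/486) = 8/9)
√((-41 + (155 - 1*(-141))*B) + U(Q)) = √((-41 + (155 - 1*(-141))*1) + 8/9) = √((-41 + (155 + 141)*1) + 8/9) = √((-41 + 296*1) + 8/9) = √((-41 + 296) + 8/9) = √(255 + 8/9) = √(2303/9) = 7*√47/3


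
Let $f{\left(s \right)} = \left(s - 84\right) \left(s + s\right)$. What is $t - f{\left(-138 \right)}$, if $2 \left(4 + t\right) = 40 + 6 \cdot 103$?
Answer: $-60947$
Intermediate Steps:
$f{\left(s \right)} = 2 s \left(-84 + s\right)$ ($f{\left(s \right)} = \left(-84 + s\right) 2 s = 2 s \left(-84 + s\right)$)
$t = 325$ ($t = -4 + \frac{40 + 6 \cdot 103}{2} = -4 + \frac{40 + 618}{2} = -4 + \frac{1}{2} \cdot 658 = -4 + 329 = 325$)
$t - f{\left(-138 \right)} = 325 - 2 \left(-138\right) \left(-84 - 138\right) = 325 - 2 \left(-138\right) \left(-222\right) = 325 - 61272 = -60947$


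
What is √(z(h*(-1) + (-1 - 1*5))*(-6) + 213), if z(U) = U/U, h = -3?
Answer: 3*√23 ≈ 14.387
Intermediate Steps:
z(U) = 1
√(z(h*(-1) + (-1 - 1*5))*(-6) + 213) = √(1*(-6) + 213) = √(-6 + 213) = √207 = 3*√23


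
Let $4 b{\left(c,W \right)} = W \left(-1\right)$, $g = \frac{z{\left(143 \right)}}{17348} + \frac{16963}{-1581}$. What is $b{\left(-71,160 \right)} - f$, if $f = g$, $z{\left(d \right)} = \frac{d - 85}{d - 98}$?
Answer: $- \frac{6021115753}{205703910} \approx -29.271$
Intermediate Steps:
$z{\left(d \right)} = \frac{-85 + d}{-98 + d}$
$g = - \frac{2207040647}{205703910}$ ($g = \frac{\frac{1}{-98 + 143} \left(-85 + 143\right)}{17348} + \frac{16963}{-1581} = \frac{1}{45} \cdot 58 \cdot \frac{1}{17348} + 16963 \left(- \frac{1}{1581}\right) = \frac{1}{45} \cdot 58 \cdot \frac{1}{17348} - \frac{16963}{1581} = \frac{58}{45} \cdot \frac{1}{17348} - \frac{16963}{1581} = \frac{29}{390330} - \frac{16963}{1581} = - \frac{2207040647}{205703910} \approx -10.729$)
$b{\left(c,W \right)} = - \frac{W}{4}$ ($b{\left(c,W \right)} = \frac{W \left(-1\right)}{4} = \frac{\left(-1\right) W}{4} = - \frac{W}{4}$)
$f = - \frac{2207040647}{205703910} \approx -10.729$
$b{\left(-71,160 \right)} - f = \left(- \frac{1}{4}\right) 160 - - \frac{2207040647}{205703910} = -40 + \frac{2207040647}{205703910} = - \frac{6021115753}{205703910}$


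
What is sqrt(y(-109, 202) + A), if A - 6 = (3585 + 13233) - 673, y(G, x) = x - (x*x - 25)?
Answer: 3*I*sqrt(2714) ≈ 156.29*I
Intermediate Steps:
y(G, x) = 25 + x - x**2 (y(G, x) = x - (x**2 - 25) = x - (-25 + x**2) = x + (25 - x**2) = 25 + x - x**2)
A = 16151 (A = 6 + ((3585 + 13233) - 673) = 6 + (16818 - 673) = 6 + 16145 = 16151)
sqrt(y(-109, 202) + A) = sqrt((25 + 202 - 1*202**2) + 16151) = sqrt((25 + 202 - 1*40804) + 16151) = sqrt((25 + 202 - 40804) + 16151) = sqrt(-40577 + 16151) = sqrt(-24426) = 3*I*sqrt(2714)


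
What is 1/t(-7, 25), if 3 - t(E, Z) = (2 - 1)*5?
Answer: -½ ≈ -0.50000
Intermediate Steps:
t(E, Z) = -2 (t(E, Z) = 3 - (2 - 1)*5 = 3 - 5 = -2)
1/t(-7, 25) = 1/(-2) = -½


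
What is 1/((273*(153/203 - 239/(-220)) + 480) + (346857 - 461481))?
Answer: -6380/725033817 ≈ -8.7996e-6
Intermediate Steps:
1/((273*(153/203 - 239/(-220)) + 480) + (346857 - 461481)) = 1/((273*(153*(1/203) - 239*(-1/220)) + 480) - 114624) = 1/((273*(153/203 + 239/220) + 480) - 114624) = 1/((273*(82177/44660) + 480) - 114624) = 1/((3204903/6380 + 480) - 114624) = 1/(6267303/6380 - 114624) = 1/(-725033817/6380) = -6380/725033817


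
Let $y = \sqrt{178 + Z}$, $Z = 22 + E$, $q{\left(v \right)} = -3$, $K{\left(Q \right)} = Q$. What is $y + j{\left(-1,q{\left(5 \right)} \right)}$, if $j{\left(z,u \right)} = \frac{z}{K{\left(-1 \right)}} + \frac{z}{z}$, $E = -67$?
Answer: $2 + \sqrt{133} \approx 13.533$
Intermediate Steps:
$j{\left(z,u \right)} = 1 - z$ ($j{\left(z,u \right)} = \frac{z}{-1} + \frac{z}{z} = z \left(-1\right) + 1 = - z + 1 = 1 - z$)
$Z = -45$ ($Z = 22 - 67 = -45$)
$y = \sqrt{133}$ ($y = \sqrt{178 - 45} = \sqrt{133} \approx 11.533$)
$y + j{\left(-1,q{\left(5 \right)} \right)} = \sqrt{133} + \left(1 - -1\right) = \sqrt{133} + \left(1 + 1\right) = \sqrt{133} + 2 = 2 + \sqrt{133}$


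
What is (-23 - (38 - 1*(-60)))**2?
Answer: 14641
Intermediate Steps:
(-23 - (38 - 1*(-60)))**2 = (-23 - (38 + 60))**2 = (-23 - 1*98)**2 = (-23 - 98)**2 = (-121)**2 = 14641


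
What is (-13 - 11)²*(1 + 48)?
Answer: 28224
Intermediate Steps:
(-13 - 11)²*(1 + 48) = (-24)²*49 = 576*49 = 28224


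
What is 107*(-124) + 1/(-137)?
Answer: -1817717/137 ≈ -13268.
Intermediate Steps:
107*(-124) + 1/(-137) = -13268 - 1/137 = -1817717/137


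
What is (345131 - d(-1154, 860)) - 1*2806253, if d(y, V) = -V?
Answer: -2460262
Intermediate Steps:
(345131 - d(-1154, 860)) - 1*2806253 = (345131 - (-1)*860) - 1*2806253 = (345131 - 1*(-860)) - 2806253 = (345131 + 860) - 2806253 = 345991 - 2806253 = -2460262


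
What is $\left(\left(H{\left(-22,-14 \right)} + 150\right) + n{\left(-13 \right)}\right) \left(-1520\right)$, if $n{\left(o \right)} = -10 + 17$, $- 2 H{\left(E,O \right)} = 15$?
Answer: $-227240$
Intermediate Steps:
$H{\left(E,O \right)} = - \frac{15}{2}$ ($H{\left(E,O \right)} = \left(- \frac{1}{2}\right) 15 = - \frac{15}{2}$)
$n{\left(o \right)} = 7$
$\left(\left(H{\left(-22,-14 \right)} + 150\right) + n{\left(-13 \right)}\right) \left(-1520\right) = \left(\left(- \frac{15}{2} + 150\right) + 7\right) \left(-1520\right) = \left(\frac{285}{2} + 7\right) \left(-1520\right) = \frac{299}{2} \left(-1520\right) = -227240$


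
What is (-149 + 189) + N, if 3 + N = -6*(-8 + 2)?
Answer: 73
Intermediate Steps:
N = 33 (N = -3 - 6*(-8 + 2) = -3 - 6*(-6) = -3 + 36 = 33)
(-149 + 189) + N = (-149 + 189) + 33 = 40 + 33 = 73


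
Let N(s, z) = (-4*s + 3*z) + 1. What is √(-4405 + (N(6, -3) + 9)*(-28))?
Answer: I*√3761 ≈ 61.327*I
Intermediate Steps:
N(s, z) = 1 - 4*s + 3*z
√(-4405 + (N(6, -3) + 9)*(-28)) = √(-4405 + ((1 - 4*6 + 3*(-3)) + 9)*(-28)) = √(-4405 + ((1 - 24 - 9) + 9)*(-28)) = √(-4405 + (-32 + 9)*(-28)) = √(-4405 - 23*(-28)) = √(-4405 + 644) = √(-3761) = I*√3761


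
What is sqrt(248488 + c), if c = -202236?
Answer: 2*sqrt(11563) ≈ 215.06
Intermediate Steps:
sqrt(248488 + c) = sqrt(248488 - 202236) = sqrt(46252) = 2*sqrt(11563)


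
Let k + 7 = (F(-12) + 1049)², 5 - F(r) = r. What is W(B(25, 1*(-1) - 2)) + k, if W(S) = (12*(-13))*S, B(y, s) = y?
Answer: 1132449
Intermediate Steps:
F(r) = 5 - r
k = 1136349 (k = -7 + ((5 - 1*(-12)) + 1049)² = -7 + ((5 + 12) + 1049)² = -7 + (17 + 1049)² = -7 + 1066² = -7 + 1136356 = 1136349)
W(S) = -156*S
W(B(25, 1*(-1) - 2)) + k = -156*25 + 1136349 = -3900 + 1136349 = 1132449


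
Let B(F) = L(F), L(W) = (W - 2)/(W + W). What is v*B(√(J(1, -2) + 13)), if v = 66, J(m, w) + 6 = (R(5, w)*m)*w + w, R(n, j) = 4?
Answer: 33 + 22*I*√3 ≈ 33.0 + 38.105*I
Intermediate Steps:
L(W) = (-2 + W)/(2*W) (L(W) = (-2 + W)/((2*W)) = (-2 + W)*(1/(2*W)) = (-2 + W)/(2*W))
J(m, w) = -6 + w + 4*m*w (J(m, w) = -6 + ((4*m)*w + w) = -6 + (4*m*w + w) = -6 + (w + 4*m*w) = -6 + w + 4*m*w)
B(F) = (-2 + F)/(2*F)
v*B(√(J(1, -2) + 13)) = 66*((-2 + √((-6 - 2 + 4*1*(-2)) + 13))/(2*(√((-6 - 2 + 4*1*(-2)) + 13)))) = 66*((-2 + √((-6 - 2 - 8) + 13))/(2*(√((-6 - 2 - 8) + 13)))) = 66*((-2 + √(-16 + 13))/(2*(√(-16 + 13)))) = 66*((-2 + √(-3))/(2*(√(-3)))) = 66*((-2 + I*√3)/(2*((I*√3)))) = 66*((-I*√3/3)*(-2 + I*√3)/2) = 66*(-I*√3*(-2 + I*√3)/6) = -11*I*√3*(-2 + I*√3)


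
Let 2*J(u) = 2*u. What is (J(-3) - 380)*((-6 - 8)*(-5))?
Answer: -26810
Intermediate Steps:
J(u) = u (J(u) = (2*u)/2 = u)
(J(-3) - 380)*((-6 - 8)*(-5)) = (-3 - 380)*((-6 - 8)*(-5)) = -(-5362)*(-5) = -383*70 = -26810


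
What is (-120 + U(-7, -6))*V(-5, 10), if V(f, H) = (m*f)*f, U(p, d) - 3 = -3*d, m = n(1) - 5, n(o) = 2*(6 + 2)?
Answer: -27225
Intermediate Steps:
n(o) = 16 (n(o) = 2*8 = 16)
m = 11 (m = 16 - 5 = 11)
U(p, d) = 3 - 3*d
V(f, H) = 11*f² (V(f, H) = (11*f)*f = 11*f²)
(-120 + U(-7, -6))*V(-5, 10) = (-120 + (3 - 3*(-6)))*(11*(-5)²) = (-120 + (3 + 18))*(11*25) = (-120 + 21)*275 = -99*275 = -27225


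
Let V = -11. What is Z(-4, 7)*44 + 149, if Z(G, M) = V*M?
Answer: -3239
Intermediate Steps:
Z(G, M) = -11*M
Z(-4, 7)*44 + 149 = -11*7*44 + 149 = -77*44 + 149 = -3388 + 149 = -3239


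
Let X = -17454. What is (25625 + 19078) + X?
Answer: 27249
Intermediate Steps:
(25625 + 19078) + X = (25625 + 19078) - 17454 = 44703 - 17454 = 27249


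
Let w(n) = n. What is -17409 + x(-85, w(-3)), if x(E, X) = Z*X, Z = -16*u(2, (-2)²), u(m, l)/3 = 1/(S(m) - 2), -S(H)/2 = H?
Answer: -17433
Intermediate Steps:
S(H) = -2*H
u(m, l) = 3/(-2 - 2*m) (u(m, l) = 3/(-2*m - 2) = 3/(-2 - 2*m))
Z = 8 (Z = -(-48)/(2 + 2*2) = -(-48)/(2 + 4) = -(-48)/6 = -16*(-½) = 8)
x(E, X) = 8*X
-17409 + x(-85, w(-3)) = -17409 + 8*(-3) = -17409 - 24 = -17433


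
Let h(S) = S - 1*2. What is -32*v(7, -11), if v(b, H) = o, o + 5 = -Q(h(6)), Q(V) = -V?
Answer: 32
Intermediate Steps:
h(S) = -2 + S (h(S) = S - 2 = -2 + S)
o = -1 (o = -5 - (-1)*(-2 + 6) = -5 - (-1)*4 = -5 - 1*(-4) = -5 + 4 = -1)
v(b, H) = -1
-32*v(7, -11) = -32*(-1) = 32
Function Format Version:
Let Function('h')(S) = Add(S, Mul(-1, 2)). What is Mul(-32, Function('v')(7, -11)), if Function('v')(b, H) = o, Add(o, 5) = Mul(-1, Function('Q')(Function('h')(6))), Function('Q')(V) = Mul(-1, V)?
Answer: 32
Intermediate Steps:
Function('h')(S) = Add(-2, S) (Function('h')(S) = Add(S, -2) = Add(-2, S))
o = -1 (o = Add(-5, Mul(-1, Mul(-1, Add(-2, 6)))) = Add(-5, Mul(-1, Mul(-1, 4))) = Add(-5, Mul(-1, -4)) = Add(-5, 4) = -1)
Function('v')(b, H) = -1
Mul(-32, Function('v')(7, -11)) = Mul(-32, -1) = 32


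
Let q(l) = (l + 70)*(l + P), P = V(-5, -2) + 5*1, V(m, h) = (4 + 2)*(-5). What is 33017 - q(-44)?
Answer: 34811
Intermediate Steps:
V(m, h) = -30 (V(m, h) = 6*(-5) = -30)
P = -25 (P = -30 + 5*1 = -30 + 5 = -25)
q(l) = (-25 + l)*(70 + l) (q(l) = (l + 70)*(l - 25) = (70 + l)*(-25 + l) = (-25 + l)*(70 + l))
33017 - q(-44) = 33017 - (-1750 + (-44)² + 45*(-44)) = 33017 - (-1750 + 1936 - 1980) = 33017 - 1*(-1794) = 33017 + 1794 = 34811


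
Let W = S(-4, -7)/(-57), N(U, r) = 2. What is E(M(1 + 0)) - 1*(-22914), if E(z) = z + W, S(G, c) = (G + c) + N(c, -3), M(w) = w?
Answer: 435388/19 ≈ 22915.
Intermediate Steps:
S(G, c) = 2 + G + c (S(G, c) = (G + c) + 2 = 2 + G + c)
W = 3/19 (W = (2 - 4 - 7)/(-57) = -9*(-1/57) = 3/19 ≈ 0.15789)
E(z) = 3/19 + z (E(z) = z + 3/19 = 3/19 + z)
E(M(1 + 0)) - 1*(-22914) = (3/19 + (1 + 0)) - 1*(-22914) = (3/19 + 1) + 22914 = 22/19 + 22914 = 435388/19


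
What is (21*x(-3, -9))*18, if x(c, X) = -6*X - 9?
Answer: 17010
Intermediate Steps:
x(c, X) = -9 - 6*X
(21*x(-3, -9))*18 = (21*(-9 - 6*(-9)))*18 = (21*(-9 + 54))*18 = (21*45)*18 = 945*18 = 17010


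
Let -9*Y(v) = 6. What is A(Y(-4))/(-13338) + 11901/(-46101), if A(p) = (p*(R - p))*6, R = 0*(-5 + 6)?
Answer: -79306301/307447569 ≈ -0.25795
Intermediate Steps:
R = 0 (R = 0*1 = 0)
Y(v) = -⅔ (Y(v) = -⅑*6 = -⅔)
A(p) = -6*p² (A(p) = (p*(0 - p))*6 = (p*(-p))*6 = -p²*6 = -6*p²)
A(Y(-4))/(-13338) + 11901/(-46101) = -6*(-⅔)²/(-13338) + 11901/(-46101) = -6*4/9*(-1/13338) + 11901*(-1/46101) = -8/3*(-1/13338) - 3967/15367 = 4/20007 - 3967/15367 = -79306301/307447569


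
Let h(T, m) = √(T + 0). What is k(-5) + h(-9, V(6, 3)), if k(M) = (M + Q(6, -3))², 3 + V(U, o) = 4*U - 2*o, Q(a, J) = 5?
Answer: 3*I ≈ 3.0*I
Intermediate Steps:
V(U, o) = -3 - 2*o + 4*U (V(U, o) = -3 + (4*U - 2*o) = -3 + (-2*o + 4*U) = -3 - 2*o + 4*U)
h(T, m) = √T
k(M) = (5 + M)² (k(M) = (M + 5)² = (5 + M)²)
k(-5) + h(-9, V(6, 3)) = (5 - 5)² + √(-9) = 0² + 3*I = 0 + 3*I = 3*I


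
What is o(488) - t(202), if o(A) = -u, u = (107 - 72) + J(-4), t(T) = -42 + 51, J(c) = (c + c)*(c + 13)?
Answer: 28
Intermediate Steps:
J(c) = 2*c*(13 + c) (J(c) = (2*c)*(13 + c) = 2*c*(13 + c))
t(T) = 9
u = -37 (u = (107 - 72) + 2*(-4)*(13 - 4) = 35 + 2*(-4)*9 = 35 - 72 = -37)
o(A) = 37 (o(A) = -1*(-37) = 37)
o(488) - t(202) = 37 - 1*9 = 37 - 9 = 28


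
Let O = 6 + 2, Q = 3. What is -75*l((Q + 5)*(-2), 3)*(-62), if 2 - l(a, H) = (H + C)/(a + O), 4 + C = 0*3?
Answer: 34875/4 ≈ 8718.8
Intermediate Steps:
C = -4 (C = -4 + 0*3 = -4 + 0 = -4)
O = 8
l(a, H) = 2 - (-4 + H)/(8 + a) (l(a, H) = 2 - (H - 4)/(a + 8) = 2 - (-4 + H)/(8 + a))
-75*l((Q + 5)*(-2), 3)*(-62) = -75*(20 - 1*3 + 2*((3 + 5)*(-2)))/(8 + (3 + 5)*(-2))*(-62) = -75*(20 - 3 + 2*(8*(-2)))/(8 + 8*(-2))*(-62) = -75*(20 - 3 + 2*(-16))/(8 - 16)*(-62) = -75*(20 - 3 - 32)/(-8)*(-62) = -(-75)*(-15)/8*(-62) = -75*15/8*(-62) = -1125/8*(-62) = 34875/4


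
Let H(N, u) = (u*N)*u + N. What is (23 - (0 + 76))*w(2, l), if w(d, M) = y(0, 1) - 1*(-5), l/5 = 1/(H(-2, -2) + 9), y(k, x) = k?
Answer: -265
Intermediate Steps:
H(N, u) = N + N*u**2 (H(N, u) = (N*u)*u + N = N*u**2 + N = N + N*u**2)
l = -5 (l = 5/(-2*(1 + (-2)**2) + 9) = 5/(-2*(1 + 4) + 9) = 5/(-2*5 + 9) = 5/(-10 + 9) = 5/(-1) = 5*(-1) = -5)
w(d, M) = 5 (w(d, M) = 0 - 1*(-5) = 0 + 5 = 5)
(23 - (0 + 76))*w(2, l) = (23 - (0 + 76))*5 = (23 - 1*76)*5 = (23 - 76)*5 = -53*5 = -265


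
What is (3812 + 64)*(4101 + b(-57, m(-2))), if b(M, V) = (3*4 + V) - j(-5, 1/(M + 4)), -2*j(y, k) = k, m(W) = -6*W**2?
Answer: 839993154/53 ≈ 1.5849e+7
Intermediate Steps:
j(y, k) = -k/2
b(M, V) = 12 + V + 1/(2*(4 + M)) (b(M, V) = (3*4 + V) - (-1)/(2*(M + 4)) = (12 + V) - (-1)/(2*(4 + M)) = (12 + V) + 1/(2*(4 + M)) = 12 + V + 1/(2*(4 + M)))
(3812 + 64)*(4101 + b(-57, m(-2))) = (3812 + 64)*(4101 + (1/2 + (4 - 57)*(12 - 6*(-2)**2))/(4 - 57)) = 3876*(4101 + (1/2 - 53*(12 - 6*4))/(-53)) = 3876*(4101 - (1/2 - 53*(12 - 24))/53) = 3876*(4101 - (1/2 - 53*(-12))/53) = 3876*(4101 - (1/2 + 636)/53) = 3876*(4101 - 1/53*1273/2) = 3876*(4101 - 1273/106) = 3876*(433433/106) = 839993154/53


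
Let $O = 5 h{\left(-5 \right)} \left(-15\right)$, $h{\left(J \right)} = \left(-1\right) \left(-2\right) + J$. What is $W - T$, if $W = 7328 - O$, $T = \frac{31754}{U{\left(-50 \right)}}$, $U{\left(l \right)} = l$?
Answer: $\frac{193452}{25} \approx 7738.1$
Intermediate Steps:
$h{\left(J \right)} = 2 + J$
$O = 225$ ($O = 5 \left(2 - 5\right) \left(-15\right) = 5 \left(-3\right) \left(-15\right) = \left(-15\right) \left(-15\right) = 225$)
$T = - \frac{15877}{25}$ ($T = \frac{31754}{-50} = 31754 \left(- \frac{1}{50}\right) = - \frac{15877}{25} \approx -635.08$)
$W = 7103$ ($W = 7328 - 225 = 7103$)
$W - T = 7103 - - \frac{15877}{25} = 7103 + \frac{15877}{25} = \frac{193452}{25}$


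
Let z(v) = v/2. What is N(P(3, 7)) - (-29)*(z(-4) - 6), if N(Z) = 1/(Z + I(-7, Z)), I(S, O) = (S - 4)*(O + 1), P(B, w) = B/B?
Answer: -4873/21 ≈ -232.05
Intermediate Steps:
z(v) = v/2 (z(v) = v*(1/2) = v/2)
P(B, w) = 1
I(S, O) = (1 + O)*(-4 + S) (I(S, O) = (-4 + S)*(1 + O) = (1 + O)*(-4 + S))
N(Z) = 1/(-11 - 10*Z) (N(Z) = 1/(Z + (-4 - 7 - 4*Z + Z*(-7))) = 1/(Z + (-4 - 7 - 4*Z - 7*Z)) = 1/(Z + (-11 - 11*Z)) = 1/(-11 - 10*Z))
N(P(3, 7)) - (-29)*(z(-4) - 6) = -1/(11 + 10*1) - (-29)*((1/2)*(-4) - 6) = -1/(11 + 10) - (-29)*(-2 - 6) = -1/21 - (-29)*(-8) = -1*1/21 - 1*232 = -1/21 - 232 = -4873/21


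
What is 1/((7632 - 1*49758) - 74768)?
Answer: -1/116894 ≈ -8.5548e-6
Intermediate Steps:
1/((7632 - 1*49758) - 74768) = 1/((7632 - 49758) - 74768) = 1/(-42126 - 74768) = 1/(-116894) = -1/116894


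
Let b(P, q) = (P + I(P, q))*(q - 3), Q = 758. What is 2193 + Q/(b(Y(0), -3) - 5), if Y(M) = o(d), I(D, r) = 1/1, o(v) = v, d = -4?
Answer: 29267/13 ≈ 2251.3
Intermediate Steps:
I(D, r) = 1 (I(D, r) = 1*1 = 1)
Y(M) = -4
b(P, q) = (1 + P)*(-3 + q) (b(P, q) = (P + 1)*(q - 3) = (1 + P)*(-3 + q))
2193 + Q/(b(Y(0), -3) - 5) = 2193 + 758/((-3 - 3 - 3*(-4) - 4*(-3)) - 5) = 2193 + 758/((-3 - 3 + 12 + 12) - 5) = 2193 + 758/(18 - 5) = 2193 + 758/13 = 29267/13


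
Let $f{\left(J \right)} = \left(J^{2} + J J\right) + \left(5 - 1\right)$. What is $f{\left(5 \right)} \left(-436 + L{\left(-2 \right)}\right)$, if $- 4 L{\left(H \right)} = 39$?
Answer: $- \frac{48141}{2} \approx -24071.0$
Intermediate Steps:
$L{\left(H \right)} = - \frac{39}{4}$ ($L{\left(H \right)} = \left(- \frac{1}{4}\right) 39 = - \frac{39}{4}$)
$f{\left(J \right)} = 4 + 2 J^{2}$ ($f{\left(J \right)} = \left(J^{2} + J^{2}\right) + \left(5 - 1\right) = 2 J^{2} + 4 = 4 + 2 J^{2}$)
$f{\left(5 \right)} \left(-436 + L{\left(-2 \right)}\right) = \left(4 + 2 \cdot 5^{2}\right) \left(-436 - \frac{39}{4}\right) = \left(4 + 2 \cdot 25\right) \left(- \frac{1783}{4}\right) = \left(4 + 50\right) \left(- \frac{1783}{4}\right) = 54 \left(- \frac{1783}{4}\right) = - \frac{48141}{2}$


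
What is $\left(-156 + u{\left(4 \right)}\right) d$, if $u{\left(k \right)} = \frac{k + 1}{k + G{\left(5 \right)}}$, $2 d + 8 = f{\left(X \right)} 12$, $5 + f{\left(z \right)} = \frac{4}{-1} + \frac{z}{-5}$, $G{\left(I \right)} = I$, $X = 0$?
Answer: $\frac{81142}{9} \approx 9015.8$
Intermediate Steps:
$f{\left(z \right)} = -9 - \frac{z}{5}$ ($f{\left(z \right)} = -5 + \left(\frac{4}{-1} + \frac{z}{-5}\right) = -5 + \left(4 \left(-1\right) + z \left(- \frac{1}{5}\right)\right) = -5 - \left(4 + \frac{z}{5}\right) = -9 - \frac{z}{5}$)
$d = -58$ ($d = -4 + \frac{\left(-9 - 0\right) 12}{2} = -4 + \frac{\left(-9 + 0\right) 12}{2} = -4 + \frac{\left(-9\right) 12}{2} = -4 + \frac{1}{2} \left(-108\right) = -4 - 54 = -58$)
$u{\left(k \right)} = \frac{1 + k}{5 + k}$ ($u{\left(k \right)} = \frac{k + 1}{k + 5} = \frac{1 + k}{5 + k}$)
$\left(-156 + u{\left(4 \right)}\right) d = \left(-156 + \frac{1 + 4}{5 + 4}\right) \left(-58\right) = \left(-156 + \frac{1}{9} \cdot 5\right) \left(-58\right) = \left(-156 + \frac{5}{9}\right) \left(-58\right) = \left(- \frac{1399}{9}\right) \left(-58\right) = \frac{81142}{9}$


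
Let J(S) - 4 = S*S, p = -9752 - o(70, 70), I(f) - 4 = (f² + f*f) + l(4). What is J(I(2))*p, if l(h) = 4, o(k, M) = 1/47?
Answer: -119169700/47 ≈ -2.5355e+6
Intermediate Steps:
o(k, M) = 1/47
I(f) = 8 + 2*f² (I(f) = 4 + ((f² + f*f) + 4) = 4 + ((f² + f²) + 4) = 4 + (2*f² + 4) = 4 + (4 + 2*f²) = 8 + 2*f²)
p = -458345/47 (p = -9752 - 1*1/47 = -9752 - 1/47 = -458345/47 ≈ -9752.0)
J(S) = 4 + S² (J(S) = 4 + S*S = 4 + S²)
J(I(2))*p = (4 + (8 + 2*2²)²)*(-458345/47) = (4 + (8 + 2*4)²)*(-458345/47) = (4 + (8 + 8)²)*(-458345/47) = (4 + 16²)*(-458345/47) = (4 + 256)*(-458345/47) = 260*(-458345/47) = -119169700/47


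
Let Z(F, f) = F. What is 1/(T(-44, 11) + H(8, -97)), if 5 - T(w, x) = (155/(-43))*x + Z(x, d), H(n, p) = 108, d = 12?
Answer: 43/6091 ≈ 0.0070596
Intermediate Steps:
T(w, x) = 5 + 112*x/43 (T(w, x) = 5 - ((155/(-43))*x + x) = 5 - ((155*(-1/43))*x + x) = 5 - (-155*x/43 + x) = 5 - (-112)*x/43 = 5 + 112*x/43)
1/(T(-44, 11) + H(8, -97)) = 1/((5 + (112/43)*11) + 108) = 1/((5 + 1232/43) + 108) = 1/(1447/43 + 108) = 1/(6091/43) = 43/6091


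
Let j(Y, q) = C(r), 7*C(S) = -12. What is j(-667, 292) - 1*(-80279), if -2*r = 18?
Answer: 561941/7 ≈ 80277.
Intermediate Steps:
r = -9 (r = -½*18 = -9)
C(S) = -12/7 (C(S) = (⅐)*(-12) = -12/7)
j(Y, q) = -12/7
j(-667, 292) - 1*(-80279) = -12/7 - 1*(-80279) = -12/7 + 80279 = 561941/7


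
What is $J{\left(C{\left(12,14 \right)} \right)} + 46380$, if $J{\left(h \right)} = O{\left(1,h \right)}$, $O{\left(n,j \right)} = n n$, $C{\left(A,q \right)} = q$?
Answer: $46381$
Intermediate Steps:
$O{\left(n,j \right)} = n^{2}$
$J{\left(h \right)} = 1$ ($J{\left(h \right)} = 1^{2} = 1$)
$J{\left(C{\left(12,14 \right)} \right)} + 46380 = 1 + 46380 = 46381$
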